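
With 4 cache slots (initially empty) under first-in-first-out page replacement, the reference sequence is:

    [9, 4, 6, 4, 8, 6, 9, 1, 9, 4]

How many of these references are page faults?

9 -> miss, frames (9)
4 -> miss, frames (9 4)
6 -> miss, frames (9 4 6)
4 -> hit
8 -> miss, frames (9 4 6 8)
6 -> hit
9 -> hit
1 -> miss, evict 9, frames (4 6 8 1)
9 -> miss, evict 4, frames (6 8 1 9)
4 -> miss, evict 6, frames (8 1 9 4)
Page faults: 7.

7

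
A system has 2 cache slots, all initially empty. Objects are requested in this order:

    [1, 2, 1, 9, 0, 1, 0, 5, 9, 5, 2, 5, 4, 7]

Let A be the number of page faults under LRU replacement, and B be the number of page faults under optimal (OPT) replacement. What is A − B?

1

Under LRU: F F . F F F . F F . F . F F → 10 faults.
Under OPT: F F . F F . . F F . F . F F → 9 faults.
A − B = 10 − 9 = 1.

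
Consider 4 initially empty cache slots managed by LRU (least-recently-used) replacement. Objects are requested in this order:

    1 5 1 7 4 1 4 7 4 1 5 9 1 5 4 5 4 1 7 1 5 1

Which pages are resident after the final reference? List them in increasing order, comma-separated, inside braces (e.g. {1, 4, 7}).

1 -> miss, frames {1}
5 -> miss, frames {1,5}
1 -> hit
7 -> miss, frames {5,1,7}
4 -> miss, frames {5,1,7,4}
1 -> hit
4 -> hit
7 -> hit
4 -> hit
1 -> hit
5 -> hit
9 -> miss, evict 7, frames {4,1,5,9}
1 -> hit
5 -> hit
4 -> hit
5 -> hit
4 -> hit
1 -> hit
7 -> miss, evict 9, frames {5,4,1,7}
1 -> hit
5 -> hit
1 -> hit

{1, 4, 5, 7}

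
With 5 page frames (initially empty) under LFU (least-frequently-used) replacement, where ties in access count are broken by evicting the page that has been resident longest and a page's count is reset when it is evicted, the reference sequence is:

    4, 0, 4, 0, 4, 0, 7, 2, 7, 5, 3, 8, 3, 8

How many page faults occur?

4: fault, frames [4]
0: fault, frames [4, 0]
4: hit
0: hit
4: hit
0: hit
7: fault, frames [4, 0, 7]
2: fault, frames [4, 0, 7, 2]
7: hit
5: fault, frames [4, 0, 7, 2, 5]
3: fault, evict 2, frames [4, 0, 7, 5, 3]
8: fault, evict 5, frames [4, 0, 7, 3, 8]
3: hit
8: hit
Page faults: 7.

7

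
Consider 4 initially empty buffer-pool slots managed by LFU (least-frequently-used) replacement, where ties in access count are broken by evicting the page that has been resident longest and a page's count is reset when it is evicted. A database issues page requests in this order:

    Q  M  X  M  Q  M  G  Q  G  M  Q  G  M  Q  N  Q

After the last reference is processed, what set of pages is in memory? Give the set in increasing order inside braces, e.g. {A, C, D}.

Q: fault, frames {Q}
M: fault, frames {Q,M}
X: fault, frames {Q,M,X}
M: hit
Q: hit
M: hit
G: fault, frames {Q,M,X,G}
Q: hit
G: hit
M: hit
Q: hit
G: hit
M: hit
Q: hit
N: fault, evict X, frames {Q,M,G,N}
Q: hit

{G, M, N, Q}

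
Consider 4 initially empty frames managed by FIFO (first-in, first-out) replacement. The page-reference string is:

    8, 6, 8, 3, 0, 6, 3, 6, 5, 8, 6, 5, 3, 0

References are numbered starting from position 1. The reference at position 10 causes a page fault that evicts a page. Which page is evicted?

6

pos 1: 8: miss, frames {8}
pos 2: 6: miss, frames {8,6}
pos 3: 8: hit
pos 4: 3: miss, frames {8,6,3}
pos 5: 0: miss, frames {8,6,3,0}
pos 6: 6: hit
pos 7: 3: hit
pos 8: 6: hit
pos 9: 5: miss, evict 8, frames {6,3,0,5}
pos 10: 8: miss, evict 6, frames {3,0,5,8}
At position 10, page 6 is evicted.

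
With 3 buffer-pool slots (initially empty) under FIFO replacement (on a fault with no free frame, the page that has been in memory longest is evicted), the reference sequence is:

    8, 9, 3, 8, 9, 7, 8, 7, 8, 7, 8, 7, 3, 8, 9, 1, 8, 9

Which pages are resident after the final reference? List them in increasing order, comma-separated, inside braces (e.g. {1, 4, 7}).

8 -> fault, frames [8]
9 -> fault, frames [8, 9]
3 -> fault, frames [8, 9, 3]
8 -> hit
9 -> hit
7 -> fault, evict 8, frames [9, 3, 7]
8 -> fault, evict 9, frames [3, 7, 8]
7 -> hit
8 -> hit
7 -> hit
8 -> hit
7 -> hit
3 -> hit
8 -> hit
9 -> fault, evict 3, frames [7, 8, 9]
1 -> fault, evict 7, frames [8, 9, 1]
8 -> hit
9 -> hit

{1, 8, 9}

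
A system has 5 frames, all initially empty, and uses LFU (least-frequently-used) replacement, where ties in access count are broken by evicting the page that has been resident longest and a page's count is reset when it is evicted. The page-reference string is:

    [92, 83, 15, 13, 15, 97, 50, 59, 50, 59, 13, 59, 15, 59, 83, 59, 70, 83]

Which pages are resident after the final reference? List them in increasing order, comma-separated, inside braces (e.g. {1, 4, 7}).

{13, 15, 50, 59, 83}

92 → fault, frames {92}
83 → fault, frames {92,83}
15 → fault, frames {92,83,15}
13 → fault, frames {92,83,15,13}
15 → hit
97 → fault, frames {92,83,15,13,97}
50 → fault, evict 92, frames {83,15,13,97,50}
59 → fault, evict 83, frames {15,13,97,50,59}
50 → hit
59 → hit
13 → hit
59 → hit
15 → hit
59 → hit
83 → fault, evict 97, frames {15,13,50,59,83}
59 → hit
70 → fault, evict 83, frames {15,13,50,59,70}
83 → fault, evict 70, frames {15,13,50,59,83}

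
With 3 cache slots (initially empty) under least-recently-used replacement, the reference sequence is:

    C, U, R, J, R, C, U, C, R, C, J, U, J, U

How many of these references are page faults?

C: miss, frames (C)
U: miss, frames (C U)
R: miss, frames (C U R)
J: miss, evict C, frames (U R J)
R: hit
C: miss, evict U, frames (J R C)
U: miss, evict J, frames (R C U)
C: hit
R: hit
C: hit
J: miss, evict U, frames (R C J)
U: miss, evict R, frames (C J U)
J: hit
U: hit
Page faults: 8.

8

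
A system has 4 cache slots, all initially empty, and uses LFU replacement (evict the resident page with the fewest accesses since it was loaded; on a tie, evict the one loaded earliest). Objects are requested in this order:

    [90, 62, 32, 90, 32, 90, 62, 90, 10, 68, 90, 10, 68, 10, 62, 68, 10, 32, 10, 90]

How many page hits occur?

90 -> miss, frames [90]
62 -> miss, frames [90, 62]
32 -> miss, frames [90, 62, 32]
90 -> hit
32 -> hit
90 -> hit
62 -> hit
90 -> hit
10 -> miss, frames [90, 62, 32, 10]
68 -> miss, evict 10, frames [90, 62, 32, 68]
90 -> hit
10 -> miss, evict 68, frames [90, 62, 32, 10]
68 -> miss, evict 10, frames [90, 62, 32, 68]
10 -> miss, evict 68, frames [90, 62, 32, 10]
62 -> hit
68 -> miss, evict 10, frames [90, 62, 32, 68]
10 -> miss, evict 68, frames [90, 62, 32, 10]
32 -> hit
10 -> hit
90 -> hit
Hits: 10.

10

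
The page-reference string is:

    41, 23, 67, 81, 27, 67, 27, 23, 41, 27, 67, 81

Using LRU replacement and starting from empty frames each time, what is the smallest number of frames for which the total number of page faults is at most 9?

3

f=1: 12 faults
f=2: 11 faults
f=3: 9 faults
f=4: 7 faults
f=5: 5 faults
Smallest f with faults ≤ 9 is 3.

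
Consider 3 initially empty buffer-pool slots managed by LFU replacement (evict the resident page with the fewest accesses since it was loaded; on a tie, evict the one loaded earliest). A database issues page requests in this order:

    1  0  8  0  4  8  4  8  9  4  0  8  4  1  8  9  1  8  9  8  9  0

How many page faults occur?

1: miss, frames (1)
0: miss, frames (1 0)
8: miss, frames (1 0 8)
0: hit
4: miss, evict 1, frames (0 8 4)
8: hit
4: hit
8: hit
9: miss, evict 0, frames (8 4 9)
4: hit
0: miss, evict 9, frames (8 4 0)
8: hit
4: hit
1: miss, evict 0, frames (8 4 1)
8: hit
9: miss, evict 1, frames (8 4 9)
1: miss, evict 9, frames (8 4 1)
8: hit
9: miss, evict 1, frames (8 4 9)
8: hit
9: hit
0: miss, evict 9, frames (8 4 0)
Page faults: 11.

11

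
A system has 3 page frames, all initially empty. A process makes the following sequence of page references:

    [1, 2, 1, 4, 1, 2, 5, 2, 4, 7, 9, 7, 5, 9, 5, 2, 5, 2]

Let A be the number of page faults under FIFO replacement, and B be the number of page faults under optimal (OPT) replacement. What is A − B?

Under FIFO: F F . F . . F . . F F . . . . F F . → 8 faults.
Under OPT: F F . F . . F . . F F . . . . F . . → 7 faults.
A − B = 8 − 7 = 1.

1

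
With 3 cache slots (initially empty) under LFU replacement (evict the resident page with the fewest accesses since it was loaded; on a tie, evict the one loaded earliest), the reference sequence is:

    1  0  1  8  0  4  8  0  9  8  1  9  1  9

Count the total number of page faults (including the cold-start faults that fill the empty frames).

8

1: fault, frames {1}
0: fault, frames {1,0}
1: hit
8: fault, frames {1,0,8}
0: hit
4: fault, evict 8, frames {1,0,4}
8: fault, evict 4, frames {1,0,8}
0: hit
9: fault, evict 8, frames {1,0,9}
8: fault, evict 9, frames {1,0,8}
1: hit
9: fault, evict 8, frames {1,0,9}
1: hit
9: hit
Page faults: 8.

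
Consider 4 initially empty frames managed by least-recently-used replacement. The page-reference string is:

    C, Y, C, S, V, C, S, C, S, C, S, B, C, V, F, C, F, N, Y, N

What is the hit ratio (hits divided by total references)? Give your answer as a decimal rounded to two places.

C: miss, frames {C}
Y: miss, frames {C,Y}
C: hit
S: miss, frames {Y,C,S}
V: miss, frames {Y,C,S,V}
C: hit
S: hit
C: hit
S: hit
C: hit
S: hit
B: miss, evict Y, frames {V,C,S,B}
C: hit
V: hit
F: miss, evict S, frames {B,C,V,F}
C: hit
F: hit
N: miss, evict B, frames {V,C,F,N}
Y: miss, evict V, frames {C,F,N,Y}
N: hit
Hits: 12 of 20 references → 12/20 = 0.6000.

0.60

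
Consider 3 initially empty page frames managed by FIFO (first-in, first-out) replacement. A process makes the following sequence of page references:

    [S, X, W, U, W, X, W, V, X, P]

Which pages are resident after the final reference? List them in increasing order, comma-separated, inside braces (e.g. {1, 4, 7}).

S → fault, frames (S)
X → fault, frames (S X)
W → fault, frames (S X W)
U → fault, evict S, frames (X W U)
W → hit
X → hit
W → hit
V → fault, evict X, frames (W U V)
X → fault, evict W, frames (U V X)
P → fault, evict U, frames (V X P)

{P, V, X}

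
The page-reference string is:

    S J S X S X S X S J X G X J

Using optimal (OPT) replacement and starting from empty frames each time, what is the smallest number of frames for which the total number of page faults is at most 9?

f=1: 14 faults
f=2: 6 faults
f=3: 4 faults
f=4: 4 faults
Smallest f with faults ≤ 9 is 2.

2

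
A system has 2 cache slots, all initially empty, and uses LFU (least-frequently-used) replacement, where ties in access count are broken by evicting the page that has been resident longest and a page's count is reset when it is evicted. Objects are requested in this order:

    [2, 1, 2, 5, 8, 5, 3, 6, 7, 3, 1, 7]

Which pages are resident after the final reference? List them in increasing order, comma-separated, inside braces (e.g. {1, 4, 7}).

{2, 7}

2 -> fault, frames {2}
1 -> fault, frames {2,1}
2 -> hit
5 -> fault, evict 1, frames {2,5}
8 -> fault, evict 5, frames {2,8}
5 -> fault, evict 8, frames {2,5}
3 -> fault, evict 5, frames {2,3}
6 -> fault, evict 3, frames {2,6}
7 -> fault, evict 6, frames {2,7}
3 -> fault, evict 7, frames {2,3}
1 -> fault, evict 3, frames {2,1}
7 -> fault, evict 1, frames {2,7}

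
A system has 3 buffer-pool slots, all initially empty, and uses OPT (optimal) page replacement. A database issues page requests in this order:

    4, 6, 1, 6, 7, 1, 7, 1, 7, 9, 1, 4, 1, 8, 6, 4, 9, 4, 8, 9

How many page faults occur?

8

4: miss, frames {4}
6: miss, frames {4,6}
1: miss, frames {4,6,1}
6: hit
7: miss, evict 6, frames {4,1,7}
1: hit
7: hit
1: hit
7: hit
9: miss, evict 7, frames {4,1,9}
1: hit
4: hit
1: hit
8: miss, evict 1, frames {4,9,8}
6: miss, evict 8, frames {4,9,6}
4: hit
9: hit
4: hit
8: miss, evict 6, frames {4,9,8}
9: hit
Page faults: 8.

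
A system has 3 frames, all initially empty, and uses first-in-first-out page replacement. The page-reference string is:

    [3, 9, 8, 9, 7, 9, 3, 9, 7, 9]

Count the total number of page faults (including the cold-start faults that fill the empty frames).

3 → miss, frames [3]
9 → miss, frames [3, 9]
8 → miss, frames [3, 9, 8]
9 → hit
7 → miss, evict 3, frames [9, 8, 7]
9 → hit
3 → miss, evict 9, frames [8, 7, 3]
9 → miss, evict 8, frames [7, 3, 9]
7 → hit
9 → hit
Page faults: 6.

6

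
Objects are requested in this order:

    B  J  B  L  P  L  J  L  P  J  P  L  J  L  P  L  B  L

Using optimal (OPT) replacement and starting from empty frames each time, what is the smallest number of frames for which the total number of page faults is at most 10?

2

f=1: 18 faults
f=2: 9 faults
f=3: 5 faults
f=4: 4 faults
Smallest f with faults ≤ 10 is 2.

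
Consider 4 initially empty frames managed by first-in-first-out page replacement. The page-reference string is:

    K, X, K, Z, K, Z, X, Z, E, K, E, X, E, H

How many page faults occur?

K: fault, frames (K)
X: fault, frames (K X)
K: hit
Z: fault, frames (K X Z)
K: hit
Z: hit
X: hit
Z: hit
E: fault, frames (K X Z E)
K: hit
E: hit
X: hit
E: hit
H: fault, evict K, frames (X Z E H)
Page faults: 5.

5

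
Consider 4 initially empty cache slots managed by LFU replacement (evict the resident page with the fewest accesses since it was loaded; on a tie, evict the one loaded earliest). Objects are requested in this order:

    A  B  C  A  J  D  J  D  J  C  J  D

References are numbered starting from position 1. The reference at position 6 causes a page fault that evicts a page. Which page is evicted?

pos 1: A -> miss, frames [A]
pos 2: B -> miss, frames [A, B]
pos 3: C -> miss, frames [A, B, C]
pos 4: A -> hit
pos 5: J -> miss, frames [A, B, C, J]
pos 6: D -> miss, evict B, frames [A, C, J, D]
At position 6, page B is evicted.

B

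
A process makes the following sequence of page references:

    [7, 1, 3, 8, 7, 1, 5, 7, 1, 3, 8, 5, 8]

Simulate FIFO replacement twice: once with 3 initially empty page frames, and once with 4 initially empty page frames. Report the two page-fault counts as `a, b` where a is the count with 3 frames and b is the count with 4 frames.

3 frames: F F F F F F F . . F F . . → 9 faults.
4 frames: F F F F . . F F F F F F . → 10 faults.
10 > 9: adding a frame increased faults — Belady's anomaly.

9, 10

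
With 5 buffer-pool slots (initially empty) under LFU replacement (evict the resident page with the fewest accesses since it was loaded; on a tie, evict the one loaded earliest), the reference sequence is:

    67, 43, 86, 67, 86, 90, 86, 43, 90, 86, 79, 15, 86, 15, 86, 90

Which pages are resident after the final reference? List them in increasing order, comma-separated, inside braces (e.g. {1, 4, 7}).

67: fault, frames [67]
43: fault, frames [67, 43]
86: fault, frames [67, 43, 86]
67: hit
86: hit
90: fault, frames [67, 43, 86, 90]
86: hit
43: hit
90: hit
86: hit
79: fault, frames [67, 43, 86, 90, 79]
15: fault, evict 79, frames [67, 43, 86, 90, 15]
86: hit
15: hit
86: hit
90: hit

{15, 43, 67, 86, 90}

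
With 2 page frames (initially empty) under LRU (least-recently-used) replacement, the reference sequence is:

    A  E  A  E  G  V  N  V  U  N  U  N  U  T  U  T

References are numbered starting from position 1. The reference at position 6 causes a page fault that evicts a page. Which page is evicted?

E

pos 1: A: miss, frames [A]
pos 2: E: miss, frames [A, E]
pos 3: A: hit
pos 4: E: hit
pos 5: G: miss, evict A, frames [E, G]
pos 6: V: miss, evict E, frames [G, V]
At position 6, page E is evicted.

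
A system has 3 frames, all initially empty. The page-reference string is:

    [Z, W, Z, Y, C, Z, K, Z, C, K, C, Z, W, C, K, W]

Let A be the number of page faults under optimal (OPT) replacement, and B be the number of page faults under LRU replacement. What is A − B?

-1

Under OPT: F F . F F . F . . . . . F . . . → 6 faults.
Under LRU: F F . F F . F . . . . . F . F . → 7 faults.
A − B = 6 − 7 = -1.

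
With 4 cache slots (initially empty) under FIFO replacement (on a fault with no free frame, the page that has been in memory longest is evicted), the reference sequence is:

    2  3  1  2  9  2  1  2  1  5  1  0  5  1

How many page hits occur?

2 → miss, frames (2)
3 → miss, frames (2 3)
1 → miss, frames (2 3 1)
2 → hit
9 → miss, frames (2 3 1 9)
2 → hit
1 → hit
2 → hit
1 → hit
5 → miss, evict 2, frames (3 1 9 5)
1 → hit
0 → miss, evict 3, frames (1 9 5 0)
5 → hit
1 → hit
Hits: 8.

8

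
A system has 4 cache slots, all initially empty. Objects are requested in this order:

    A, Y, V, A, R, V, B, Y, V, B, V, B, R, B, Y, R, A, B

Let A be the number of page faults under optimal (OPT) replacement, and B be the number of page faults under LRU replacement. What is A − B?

Under OPT: F F F . F . F . . . . . . . . . F . → 6 faults.
Under LRU: F F F . F . F F . . . . . . . . F . → 7 faults.
A − B = 6 − 7 = -1.

-1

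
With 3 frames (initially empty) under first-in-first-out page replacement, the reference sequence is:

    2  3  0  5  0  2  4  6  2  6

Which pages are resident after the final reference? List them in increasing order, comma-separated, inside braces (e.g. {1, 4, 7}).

{2, 4, 6}

2: fault, frames [2]
3: fault, frames [2, 3]
0: fault, frames [2, 3, 0]
5: fault, evict 2, frames [3, 0, 5]
0: hit
2: fault, evict 3, frames [0, 5, 2]
4: fault, evict 0, frames [5, 2, 4]
6: fault, evict 5, frames [2, 4, 6]
2: hit
6: hit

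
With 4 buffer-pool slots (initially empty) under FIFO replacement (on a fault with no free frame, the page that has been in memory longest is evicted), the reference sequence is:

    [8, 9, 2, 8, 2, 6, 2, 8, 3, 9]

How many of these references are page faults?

8 -> miss, frames (8)
9 -> miss, frames (8 9)
2 -> miss, frames (8 9 2)
8 -> hit
2 -> hit
6 -> miss, frames (8 9 2 6)
2 -> hit
8 -> hit
3 -> miss, evict 8, frames (9 2 6 3)
9 -> hit
Page faults: 5.

5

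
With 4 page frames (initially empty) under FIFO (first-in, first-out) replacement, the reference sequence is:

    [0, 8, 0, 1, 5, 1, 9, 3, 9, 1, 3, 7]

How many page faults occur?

0 → miss, frames {0}
8 → miss, frames {0,8}
0 → hit
1 → miss, frames {0,8,1}
5 → miss, frames {0,8,1,5}
1 → hit
9 → miss, evict 0, frames {8,1,5,9}
3 → miss, evict 8, frames {1,5,9,3}
9 → hit
1 → hit
3 → hit
7 → miss, evict 1, frames {5,9,3,7}
Page faults: 7.

7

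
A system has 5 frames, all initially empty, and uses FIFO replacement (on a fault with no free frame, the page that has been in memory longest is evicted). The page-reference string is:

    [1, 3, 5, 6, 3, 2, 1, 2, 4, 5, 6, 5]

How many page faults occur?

6

1: miss, frames [1]
3: miss, frames [1, 3]
5: miss, frames [1, 3, 5]
6: miss, frames [1, 3, 5, 6]
3: hit
2: miss, frames [1, 3, 5, 6, 2]
1: hit
2: hit
4: miss, evict 1, frames [3, 5, 6, 2, 4]
5: hit
6: hit
5: hit
Page faults: 6.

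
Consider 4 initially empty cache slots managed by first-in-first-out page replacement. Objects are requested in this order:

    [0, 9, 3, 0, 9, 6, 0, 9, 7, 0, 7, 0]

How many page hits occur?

0: fault, frames {0}
9: fault, frames {0,9}
3: fault, frames {0,9,3}
0: hit
9: hit
6: fault, frames {0,9,3,6}
0: hit
9: hit
7: fault, evict 0, frames {9,3,6,7}
0: fault, evict 9, frames {3,6,7,0}
7: hit
0: hit
Hits: 6.

6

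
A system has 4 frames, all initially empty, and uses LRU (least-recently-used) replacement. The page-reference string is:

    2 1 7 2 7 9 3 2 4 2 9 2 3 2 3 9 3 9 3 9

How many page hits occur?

14

2 → miss, frames [2]
1 → miss, frames [2, 1]
7 → miss, frames [2, 1, 7]
2 → hit
7 → hit
9 → miss, frames [1, 2, 7, 9]
3 → miss, evict 1, frames [2, 7, 9, 3]
2 → hit
4 → miss, evict 7, frames [9, 3, 2, 4]
2 → hit
9 → hit
2 → hit
3 → hit
2 → hit
3 → hit
9 → hit
3 → hit
9 → hit
3 → hit
9 → hit
Hits: 14.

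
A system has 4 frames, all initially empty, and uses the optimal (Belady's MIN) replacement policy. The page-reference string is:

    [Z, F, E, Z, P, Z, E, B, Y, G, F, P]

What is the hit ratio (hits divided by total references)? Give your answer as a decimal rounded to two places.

Z → fault, frames {Z}
F → fault, frames {Z,F}
E → fault, frames {Z,F,E}
Z → hit
P → fault, frames {Z,F,E,P}
Z → hit
E → hit
B → fault, evict E, frames {Z,F,P,B}
Y → fault, evict B, frames {Z,F,P,Y}
G → fault, evict Y, frames {Z,F,P,G}
F → hit
P → hit
Hits: 5 of 12 references → 5/12 = 0.4167.

0.42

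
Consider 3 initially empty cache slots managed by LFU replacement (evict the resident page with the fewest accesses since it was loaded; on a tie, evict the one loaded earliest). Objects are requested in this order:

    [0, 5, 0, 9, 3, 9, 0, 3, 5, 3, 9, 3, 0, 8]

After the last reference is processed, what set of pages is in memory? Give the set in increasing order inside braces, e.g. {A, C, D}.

0 -> fault, frames [0]
5 -> fault, frames [0, 5]
0 -> hit
9 -> fault, frames [0, 5, 9]
3 -> fault, evict 5, frames [0, 9, 3]
9 -> hit
0 -> hit
3 -> hit
5 -> fault, evict 9, frames [0, 3, 5]
3 -> hit
9 -> fault, evict 5, frames [0, 3, 9]
3 -> hit
0 -> hit
8 -> fault, evict 9, frames [0, 3, 8]

{0, 3, 8}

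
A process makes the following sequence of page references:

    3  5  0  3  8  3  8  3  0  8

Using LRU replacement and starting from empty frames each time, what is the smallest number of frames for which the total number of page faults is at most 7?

2

f=1: 10 faults
f=2: 7 faults
f=3: 4 faults
f=4: 4 faults
Smallest f with faults ≤ 7 is 2.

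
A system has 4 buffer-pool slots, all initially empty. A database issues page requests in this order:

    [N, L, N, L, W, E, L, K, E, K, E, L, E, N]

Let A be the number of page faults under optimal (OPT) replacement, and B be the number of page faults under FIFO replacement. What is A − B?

-1

Under OPT: F F . . F F . F . . . . . . → 5 faults.
Under FIFO: F F . . F F . F . . . . . F → 6 faults.
A − B = 5 − 6 = -1.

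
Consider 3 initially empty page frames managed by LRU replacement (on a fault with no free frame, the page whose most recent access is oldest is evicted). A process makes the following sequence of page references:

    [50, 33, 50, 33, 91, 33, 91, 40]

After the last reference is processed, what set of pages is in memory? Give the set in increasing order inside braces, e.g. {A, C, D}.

50 -> fault, frames (50)
33 -> fault, frames (50 33)
50 -> hit
33 -> hit
91 -> fault, frames (50 33 91)
33 -> hit
91 -> hit
40 -> fault, evict 50, frames (33 91 40)

{33, 40, 91}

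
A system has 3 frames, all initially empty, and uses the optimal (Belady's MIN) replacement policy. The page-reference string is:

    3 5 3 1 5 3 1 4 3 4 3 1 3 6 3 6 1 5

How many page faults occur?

6

3 -> miss, frames (3)
5 -> miss, frames (3 5)
3 -> hit
1 -> miss, frames (3 5 1)
5 -> hit
3 -> hit
1 -> hit
4 -> miss, evict 5, frames (3 1 4)
3 -> hit
4 -> hit
3 -> hit
1 -> hit
3 -> hit
6 -> miss, evict 4, frames (3 1 6)
3 -> hit
6 -> hit
1 -> hit
5 -> miss, evict 6, frames (3 1 5)
Page faults: 6.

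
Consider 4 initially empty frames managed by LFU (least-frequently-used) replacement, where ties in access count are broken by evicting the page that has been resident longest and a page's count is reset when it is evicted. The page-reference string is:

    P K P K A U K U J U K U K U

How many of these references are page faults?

P -> fault, frames [P]
K -> fault, frames [P, K]
P -> hit
K -> hit
A -> fault, frames [P, K, A]
U -> fault, frames [P, K, A, U]
K -> hit
U -> hit
J -> fault, evict A, frames [P, K, U, J]
U -> hit
K -> hit
U -> hit
K -> hit
U -> hit
Page faults: 5.

5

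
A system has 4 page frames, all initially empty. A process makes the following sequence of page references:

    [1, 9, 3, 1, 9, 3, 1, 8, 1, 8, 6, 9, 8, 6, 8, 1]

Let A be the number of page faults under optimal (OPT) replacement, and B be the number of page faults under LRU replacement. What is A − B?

Under OPT: F F F . . . . F . . F . . . . . → 5 faults.
Under LRU: F F F . . . . F . . F F . . . . → 6 faults.
A − B = 5 − 6 = -1.

-1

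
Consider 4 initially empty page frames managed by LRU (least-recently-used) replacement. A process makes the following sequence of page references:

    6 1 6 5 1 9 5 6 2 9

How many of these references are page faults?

6: fault, frames {6}
1: fault, frames {6,1}
6: hit
5: fault, frames {1,6,5}
1: hit
9: fault, frames {6,5,1,9}
5: hit
6: hit
2: fault, evict 1, frames {9,5,6,2}
9: hit
Page faults: 5.

5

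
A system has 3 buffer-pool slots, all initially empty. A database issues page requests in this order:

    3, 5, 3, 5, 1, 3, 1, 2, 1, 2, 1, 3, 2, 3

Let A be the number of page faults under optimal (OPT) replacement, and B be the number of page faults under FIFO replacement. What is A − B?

Under OPT: F F . . F . . F . . . . . . → 4 faults.
Under FIFO: F F . . F . . F . . . F . . → 5 faults.
A − B = 4 − 5 = -1.

-1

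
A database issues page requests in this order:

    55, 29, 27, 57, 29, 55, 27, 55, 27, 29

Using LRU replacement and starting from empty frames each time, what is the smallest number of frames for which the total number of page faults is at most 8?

2

f=1: 10 faults
f=2: 8 faults
f=3: 6 faults
f=4: 4 faults
Smallest f with faults ≤ 8 is 2.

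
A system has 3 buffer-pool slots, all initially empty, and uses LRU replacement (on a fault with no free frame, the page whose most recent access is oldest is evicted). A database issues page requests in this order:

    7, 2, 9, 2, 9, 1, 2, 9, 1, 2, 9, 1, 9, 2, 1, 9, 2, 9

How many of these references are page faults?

4

7 → miss, frames [7]
2 → miss, frames [7, 2]
9 → miss, frames [7, 2, 9]
2 → hit
9 → hit
1 → miss, evict 7, frames [2, 9, 1]
2 → hit
9 → hit
1 → hit
2 → hit
9 → hit
1 → hit
9 → hit
2 → hit
1 → hit
9 → hit
2 → hit
9 → hit
Page faults: 4.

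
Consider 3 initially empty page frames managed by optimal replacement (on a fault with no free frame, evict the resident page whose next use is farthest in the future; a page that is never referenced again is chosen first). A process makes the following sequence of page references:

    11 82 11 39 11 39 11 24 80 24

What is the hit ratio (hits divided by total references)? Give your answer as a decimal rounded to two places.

0.50

11 -> fault, frames (11)
82 -> fault, frames (11 82)
11 -> hit
39 -> fault, frames (11 82 39)
11 -> hit
39 -> hit
11 -> hit
24 -> fault, evict 39, frames (11 82 24)
80 -> fault, evict 82, frames (11 24 80)
24 -> hit
Hits: 5 of 10 references → 5/10 = 0.5000.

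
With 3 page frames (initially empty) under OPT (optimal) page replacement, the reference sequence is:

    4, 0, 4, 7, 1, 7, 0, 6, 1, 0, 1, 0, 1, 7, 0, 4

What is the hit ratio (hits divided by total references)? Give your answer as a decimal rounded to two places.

0.56

4 → fault, frames [4]
0 → fault, frames [4, 0]
4 → hit
7 → fault, frames [4, 0, 7]
1 → fault, evict 4, frames [0, 7, 1]
7 → hit
0 → hit
6 → fault, evict 7, frames [0, 1, 6]
1 → hit
0 → hit
1 → hit
0 → hit
1 → hit
7 → fault, evict 6, frames [0, 1, 7]
0 → hit
4 → fault, evict 7, frames [0, 1, 4]
Hits: 9 of 16 references → 9/16 = 0.5625.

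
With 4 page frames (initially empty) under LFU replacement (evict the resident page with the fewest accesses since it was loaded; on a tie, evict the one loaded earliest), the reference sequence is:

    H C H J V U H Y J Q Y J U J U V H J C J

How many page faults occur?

11

H: fault, frames [H]
C: fault, frames [H, C]
H: hit
J: fault, frames [H, C, J]
V: fault, frames [H, C, J, V]
U: fault, evict C, frames [H, J, V, U]
H: hit
Y: fault, evict J, frames [H, V, U, Y]
J: fault, evict V, frames [H, U, Y, J]
Q: fault, evict U, frames [H, Y, J, Q]
Y: hit
J: hit
U: fault, evict Q, frames [H, Y, J, U]
J: hit
U: hit
V: fault, evict Y, frames [H, J, U, V]
H: hit
J: hit
C: fault, evict V, frames [H, J, U, C]
J: hit
Page faults: 11.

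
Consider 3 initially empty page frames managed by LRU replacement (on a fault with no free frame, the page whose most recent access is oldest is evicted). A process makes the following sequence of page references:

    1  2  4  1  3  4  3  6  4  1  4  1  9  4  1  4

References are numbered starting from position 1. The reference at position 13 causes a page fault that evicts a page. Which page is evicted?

6

pos 1: 1 → fault, frames [1]
pos 2: 2 → fault, frames [1, 2]
pos 3: 4 → fault, frames [1, 2, 4]
pos 4: 1 → hit
pos 5: 3 → fault, evict 2, frames [4, 1, 3]
pos 6: 4 → hit
pos 7: 3 → hit
pos 8: 6 → fault, evict 1, frames [4, 3, 6]
pos 9: 4 → hit
pos 10: 1 → fault, evict 3, frames [6, 4, 1]
pos 11: 4 → hit
pos 12: 1 → hit
pos 13: 9 → fault, evict 6, frames [4, 1, 9]
At position 13, page 6 is evicted.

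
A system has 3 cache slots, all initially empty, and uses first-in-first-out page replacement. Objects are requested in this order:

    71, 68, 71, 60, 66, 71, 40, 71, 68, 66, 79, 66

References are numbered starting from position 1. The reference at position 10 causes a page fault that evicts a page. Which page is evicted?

71

pos 1: 71 -> miss, frames [71]
pos 2: 68 -> miss, frames [71, 68]
pos 3: 71 -> hit
pos 4: 60 -> miss, frames [71, 68, 60]
pos 5: 66 -> miss, evict 71, frames [68, 60, 66]
pos 6: 71 -> miss, evict 68, frames [60, 66, 71]
pos 7: 40 -> miss, evict 60, frames [66, 71, 40]
pos 8: 71 -> hit
pos 9: 68 -> miss, evict 66, frames [71, 40, 68]
pos 10: 66 -> miss, evict 71, frames [40, 68, 66]
At position 10, page 71 is evicted.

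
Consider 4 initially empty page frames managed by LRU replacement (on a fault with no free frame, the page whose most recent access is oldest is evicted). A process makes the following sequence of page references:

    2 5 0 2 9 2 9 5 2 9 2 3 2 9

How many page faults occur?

2 → fault, frames (2)
5 → fault, frames (2 5)
0 → fault, frames (2 5 0)
2 → hit
9 → fault, frames (5 0 2 9)
2 → hit
9 → hit
5 → hit
2 → hit
9 → hit
2 → hit
3 → fault, evict 0, frames (5 9 2 3)
2 → hit
9 → hit
Page faults: 5.

5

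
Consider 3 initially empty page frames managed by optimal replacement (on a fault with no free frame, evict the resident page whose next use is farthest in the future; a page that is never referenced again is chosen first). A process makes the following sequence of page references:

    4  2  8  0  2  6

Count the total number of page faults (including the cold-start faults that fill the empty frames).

5

4 → miss, frames {4}
2 → miss, frames {4,2}
8 → miss, frames {4,2,8}
0 → miss, evict 8, frames {4,2,0}
2 → hit
6 → miss, evict 0, frames {4,2,6}
Page faults: 5.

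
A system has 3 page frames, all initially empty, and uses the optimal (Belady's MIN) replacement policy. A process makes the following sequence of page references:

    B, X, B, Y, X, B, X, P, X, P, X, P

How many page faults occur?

B -> miss, frames {B}
X -> miss, frames {B,X}
B -> hit
Y -> miss, frames {B,X,Y}
X -> hit
B -> hit
X -> hit
P -> miss, evict Y, frames {B,X,P}
X -> hit
P -> hit
X -> hit
P -> hit
Page faults: 4.

4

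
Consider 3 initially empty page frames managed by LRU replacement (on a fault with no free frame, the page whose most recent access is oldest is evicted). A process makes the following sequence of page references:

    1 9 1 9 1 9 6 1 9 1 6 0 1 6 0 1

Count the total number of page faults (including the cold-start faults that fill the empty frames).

4

1: miss, frames [1]
9: miss, frames [1, 9]
1: hit
9: hit
1: hit
9: hit
6: miss, frames [1, 9, 6]
1: hit
9: hit
1: hit
6: hit
0: miss, evict 9, frames [1, 6, 0]
1: hit
6: hit
0: hit
1: hit
Page faults: 4.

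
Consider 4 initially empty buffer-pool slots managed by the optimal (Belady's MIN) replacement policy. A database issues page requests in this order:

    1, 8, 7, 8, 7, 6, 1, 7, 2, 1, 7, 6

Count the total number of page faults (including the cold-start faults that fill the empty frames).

5

1 → miss, frames {1}
8 → miss, frames {1,8}
7 → miss, frames {1,8,7}
8 → hit
7 → hit
6 → miss, frames {1,8,7,6}
1 → hit
7 → hit
2 → miss, evict 8, frames {1,7,6,2}
1 → hit
7 → hit
6 → hit
Page faults: 5.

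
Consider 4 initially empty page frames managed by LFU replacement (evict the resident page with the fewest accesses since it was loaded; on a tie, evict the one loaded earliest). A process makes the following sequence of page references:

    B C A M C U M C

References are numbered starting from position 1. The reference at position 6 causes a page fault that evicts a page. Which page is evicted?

pos 1: B -> fault, frames [B]
pos 2: C -> fault, frames [B, C]
pos 3: A -> fault, frames [B, C, A]
pos 4: M -> fault, frames [B, C, A, M]
pos 5: C -> hit
pos 6: U -> fault, evict B, frames [C, A, M, U]
At position 6, page B is evicted.

B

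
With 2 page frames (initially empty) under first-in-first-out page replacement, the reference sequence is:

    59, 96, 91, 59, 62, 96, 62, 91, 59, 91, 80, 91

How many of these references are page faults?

10

59 -> miss, frames [59]
96 -> miss, frames [59, 96]
91 -> miss, evict 59, frames [96, 91]
59 -> miss, evict 96, frames [91, 59]
62 -> miss, evict 91, frames [59, 62]
96 -> miss, evict 59, frames [62, 96]
62 -> hit
91 -> miss, evict 62, frames [96, 91]
59 -> miss, evict 96, frames [91, 59]
91 -> hit
80 -> miss, evict 91, frames [59, 80]
91 -> miss, evict 59, frames [80, 91]
Page faults: 10.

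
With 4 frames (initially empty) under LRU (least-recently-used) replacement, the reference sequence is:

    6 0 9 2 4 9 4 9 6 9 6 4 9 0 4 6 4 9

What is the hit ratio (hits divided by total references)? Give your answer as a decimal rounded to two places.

0.61

6: fault, frames [6]
0: fault, frames [6, 0]
9: fault, frames [6, 0, 9]
2: fault, frames [6, 0, 9, 2]
4: fault, evict 6, frames [0, 9, 2, 4]
9: hit
4: hit
9: hit
6: fault, evict 0, frames [2, 4, 9, 6]
9: hit
6: hit
4: hit
9: hit
0: fault, evict 2, frames [6, 4, 9, 0]
4: hit
6: hit
4: hit
9: hit
Hits: 11 of 18 references → 11/18 = 0.6111.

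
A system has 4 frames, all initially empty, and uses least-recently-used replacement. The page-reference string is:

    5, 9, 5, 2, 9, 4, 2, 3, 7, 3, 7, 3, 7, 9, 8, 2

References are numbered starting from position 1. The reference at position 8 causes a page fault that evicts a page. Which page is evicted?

pos 1: 5: miss, frames [5]
pos 2: 9: miss, frames [5, 9]
pos 3: 5: hit
pos 4: 2: miss, frames [9, 5, 2]
pos 5: 9: hit
pos 6: 4: miss, frames [5, 2, 9, 4]
pos 7: 2: hit
pos 8: 3: miss, evict 5, frames [9, 4, 2, 3]
At position 8, page 5 is evicted.

5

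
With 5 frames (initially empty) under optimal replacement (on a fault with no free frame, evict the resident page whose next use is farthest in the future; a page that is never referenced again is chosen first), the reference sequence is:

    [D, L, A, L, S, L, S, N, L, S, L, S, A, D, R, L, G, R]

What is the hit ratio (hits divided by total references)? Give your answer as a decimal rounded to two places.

0.61

D: fault, frames [D]
L: fault, frames [D, L]
A: fault, frames [D, L, A]
L: hit
S: fault, frames [D, L, A, S]
L: hit
S: hit
N: fault, frames [D, L, A, S, N]
L: hit
S: hit
L: hit
S: hit
A: hit
D: hit
R: fault, evict N, frames [D, L, A, S, R]
L: hit
G: fault, evict S, frames [D, L, A, R, G]
R: hit
Hits: 11 of 18 references → 11/18 = 0.6111.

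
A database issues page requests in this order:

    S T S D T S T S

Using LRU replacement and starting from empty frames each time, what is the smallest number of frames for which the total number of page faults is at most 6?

f=1: 8 faults
f=2: 5 faults
f=3: 3 faults
Smallest f with faults ≤ 6 is 2.

2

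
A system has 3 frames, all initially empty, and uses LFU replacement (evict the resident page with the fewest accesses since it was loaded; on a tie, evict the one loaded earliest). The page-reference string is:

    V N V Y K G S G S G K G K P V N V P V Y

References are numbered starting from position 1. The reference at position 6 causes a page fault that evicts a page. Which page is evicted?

pos 1: V → fault, frames [V]
pos 2: N → fault, frames [V, N]
pos 3: V → hit
pos 4: Y → fault, frames [V, N, Y]
pos 5: K → fault, evict N, frames [V, Y, K]
pos 6: G → fault, evict Y, frames [V, K, G]
At position 6, page Y is evicted.

Y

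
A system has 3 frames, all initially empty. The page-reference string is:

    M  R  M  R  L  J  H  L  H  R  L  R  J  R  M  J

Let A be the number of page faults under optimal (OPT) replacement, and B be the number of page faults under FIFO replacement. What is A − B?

Under OPT: F F . . F F F . . . . . F . F . → 7 faults.
Under FIFO: F F . . F F F . . F F . F . F . → 9 faults.
A − B = 7 − 9 = -2.

-2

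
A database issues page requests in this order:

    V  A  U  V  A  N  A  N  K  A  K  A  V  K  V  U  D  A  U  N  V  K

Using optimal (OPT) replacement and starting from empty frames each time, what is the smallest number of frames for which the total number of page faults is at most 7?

f=1: 22 faults
f=2: 13 faults
f=3: 10 faults
f=4: 8 faults
f=5: 7 faults
f=6: 6 faults
Smallest f with faults ≤ 7 is 5.

5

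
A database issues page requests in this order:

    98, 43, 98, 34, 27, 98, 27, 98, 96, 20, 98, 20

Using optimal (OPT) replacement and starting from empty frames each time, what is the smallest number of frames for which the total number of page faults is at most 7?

f=1: 12 faults
f=2: 6 faults
f=3: 6 faults
f=4: 6 faults
f=5: 6 faults
f=6: 6 faults
Smallest f with faults ≤ 7 is 2.

2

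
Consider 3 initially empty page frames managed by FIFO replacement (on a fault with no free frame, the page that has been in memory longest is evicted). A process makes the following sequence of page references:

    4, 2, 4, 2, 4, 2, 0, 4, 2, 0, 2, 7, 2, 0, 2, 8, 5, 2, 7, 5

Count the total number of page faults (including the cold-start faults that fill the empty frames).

4 → fault, frames {4}
2 → fault, frames {4,2}
4 → hit
2 → hit
4 → hit
2 → hit
0 → fault, frames {4,2,0}
4 → hit
2 → hit
0 → hit
2 → hit
7 → fault, evict 4, frames {2,0,7}
2 → hit
0 → hit
2 → hit
8 → fault, evict 2, frames {0,7,8}
5 → fault, evict 0, frames {7,8,5}
2 → fault, evict 7, frames {8,5,2}
7 → fault, evict 8, frames {5,2,7}
5 → hit
Page faults: 8.

8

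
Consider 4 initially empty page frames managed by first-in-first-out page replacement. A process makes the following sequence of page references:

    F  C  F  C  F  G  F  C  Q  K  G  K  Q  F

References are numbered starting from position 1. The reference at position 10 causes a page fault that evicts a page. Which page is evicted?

pos 1: F: miss, frames {F}
pos 2: C: miss, frames {F,C}
pos 3: F: hit
pos 4: C: hit
pos 5: F: hit
pos 6: G: miss, frames {F,C,G}
pos 7: F: hit
pos 8: C: hit
pos 9: Q: miss, frames {F,C,G,Q}
pos 10: K: miss, evict F, frames {C,G,Q,K}
At position 10, page F is evicted.

F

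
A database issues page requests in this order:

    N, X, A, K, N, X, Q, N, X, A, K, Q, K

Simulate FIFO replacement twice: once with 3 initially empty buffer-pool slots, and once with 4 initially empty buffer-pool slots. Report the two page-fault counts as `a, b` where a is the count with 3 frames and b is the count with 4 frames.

3 frames: F F F F F F F . . F F . . → 9 faults.
4 frames: F F F F . . F F F F F F . → 10 faults.
10 > 9: adding a frame increased faults — Belady's anomaly.

9, 10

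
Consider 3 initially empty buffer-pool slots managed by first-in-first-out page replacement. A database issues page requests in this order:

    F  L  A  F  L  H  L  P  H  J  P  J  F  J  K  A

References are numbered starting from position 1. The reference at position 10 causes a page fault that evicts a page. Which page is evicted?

A

pos 1: F → miss, frames [F]
pos 2: L → miss, frames [F, L]
pos 3: A → miss, frames [F, L, A]
pos 4: F → hit
pos 5: L → hit
pos 6: H → miss, evict F, frames [L, A, H]
pos 7: L → hit
pos 8: P → miss, evict L, frames [A, H, P]
pos 9: H → hit
pos 10: J → miss, evict A, frames [H, P, J]
At position 10, page A is evicted.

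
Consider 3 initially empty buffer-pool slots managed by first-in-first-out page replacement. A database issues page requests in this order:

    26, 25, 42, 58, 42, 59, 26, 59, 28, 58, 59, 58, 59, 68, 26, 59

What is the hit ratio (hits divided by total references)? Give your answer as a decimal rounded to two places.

26: miss, frames {26}
25: miss, frames {26,25}
42: miss, frames {26,25,42}
58: miss, evict 26, frames {25,42,58}
42: hit
59: miss, evict 25, frames {42,58,59}
26: miss, evict 42, frames {58,59,26}
59: hit
28: miss, evict 58, frames {59,26,28}
58: miss, evict 59, frames {26,28,58}
59: miss, evict 26, frames {28,58,59}
58: hit
59: hit
68: miss, evict 28, frames {58,59,68}
26: miss, evict 58, frames {59,68,26}
59: hit
Hits: 5 of 16 references → 5/16 = 0.3125.

0.31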